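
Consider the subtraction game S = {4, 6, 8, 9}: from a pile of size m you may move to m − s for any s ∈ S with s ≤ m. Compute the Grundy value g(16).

0

Compute g(0), g(1), … for moves {4, 6, 8, 9}:
k:     0  1  2  3  4  5  6  7  8  9 10 11 12 13 14 15 16
g(k):  0  0  0  0  1  1  1  1  2  2  2  2  3  0  0  0  0
So g(16) = 0.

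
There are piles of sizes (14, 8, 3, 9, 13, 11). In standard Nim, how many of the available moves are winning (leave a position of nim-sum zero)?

5

Nim-sum: 14 XOR 8 XOR 3 XOR 9 XOR 13 XOR 11 = 10.
The overall nim-sum is X = 10. A pile of size p has a winning move iff p XOR X < p (reduce it to p XOR X).
  14: 14 XOR 10 = 4 < 14 — winning move (to 4).
  8: 8 XOR 10 = 2 < 8 — winning move (to 2).
  3: 3 XOR 10 = 9 ≥ 3 — no move.
  9: 9 XOR 10 = 3 < 9 — winning move (to 3).
  13: 13 XOR 10 = 7 < 13 — winning move (to 7).
  11: 11 XOR 10 = 1 < 11 — winning move (to 1).
That gives 5 winning moves.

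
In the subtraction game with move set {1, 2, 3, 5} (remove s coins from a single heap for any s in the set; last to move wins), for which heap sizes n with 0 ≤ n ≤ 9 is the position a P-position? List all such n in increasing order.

0, 4, 8

Compute g(0), g(1), … for moves {1, 2, 3, 5}:
k:     0  1  2  3  4  5  6  7  8  9
g(k):  0  1  2  3  0  1  2  3  0  1
The P-positions (g = 0) in 0..9 are 0, 4, 8.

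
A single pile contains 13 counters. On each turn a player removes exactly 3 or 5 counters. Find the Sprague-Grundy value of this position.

1

Compute g(0), g(1), … for moves {3, 5}:
g(0) = mex{} = 0
g(1) = mex{} = 0
g(2) = mex{} = 0
g(3) = mex{0} = 1
g(4) = mex{0} = 1
g(5) = mex{0} = 1
g(6) = mex{0,1} = 2
g(7) = mex{0,1} = 2
g(8) = mex{1} = 0
g(9) = mex{1,2} = 0
g(10) = mex{1,2} = 0
g(11) = mex{0,2} = 1
g(12) = mex{0,2} = 1
g(13) = mex{0} = 1
So g(13) = 1.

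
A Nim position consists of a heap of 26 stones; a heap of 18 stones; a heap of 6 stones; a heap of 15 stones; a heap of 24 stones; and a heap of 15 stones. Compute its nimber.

22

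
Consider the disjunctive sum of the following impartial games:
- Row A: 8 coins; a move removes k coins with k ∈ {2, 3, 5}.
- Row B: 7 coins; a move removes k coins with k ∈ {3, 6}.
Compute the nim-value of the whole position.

Grundy values for row A (subtraction set {2, 3, 5}):
g(0) = mex{} = 0
g(1) = mex{} = 0
g(2) = mex{0} = 1
g(3) = mex{0} = 1
g(4) = mex{0,1} = 2
g(5) = mex{0,1} = 2
g(6) = mex{0,1,2} = 3
g(7) = mex{1,2} = 0
g(8) = mex{1,2,3} = 0
So g(8) = 0.
Build the Grundy sequence for row B with g(k) = mex{g(k−s) : s ∈ {3, 6}, s ≤ k}:
k:     0  1  2  3  4  5  6  7
g(k):  0  0  0  1  1  1  2  2
So g(7) = 2.
The value of a disjunctive sum is the nim-sum of the parts.
Combined value = 0 XOR 2 = 2.

2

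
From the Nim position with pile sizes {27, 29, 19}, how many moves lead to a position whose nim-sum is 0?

3

Nim-sum: 27 XOR 29 XOR 19 = 21.
The overall nim-sum is X = 21. A pile of size p has a winning move iff p XOR X < p (reduce it to p XOR X).
  27: 27 XOR 21 = 14 < 27 — winning move (to 14).
  29: 29 XOR 21 = 8 < 29 — winning move (to 8).
  19: 19 XOR 21 = 6 < 19 — winning move (to 6).
That gives 3 winning moves.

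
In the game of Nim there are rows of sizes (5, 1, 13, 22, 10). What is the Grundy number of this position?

Compute the nim-sum pairwise:
5 ^ 1 = 4
4 ^ 13 = 9
9 ^ 22 = 31
31 ^ 10 = 21

21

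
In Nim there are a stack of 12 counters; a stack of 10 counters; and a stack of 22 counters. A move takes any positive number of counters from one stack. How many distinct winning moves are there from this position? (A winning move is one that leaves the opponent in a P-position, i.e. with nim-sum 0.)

Compute the nim-sum pairwise:
12 XOR 10 = 6
6 XOR 22 = 16
The overall nim-sum is X = 16. A stack of size p has a winning move iff p XOR X < p (reduce it to p XOR X).
  12: 12 XOR 16 = 28 ≥ 12 — no move.
  10: 10 XOR 16 = 26 ≥ 10 — no move.
  22: 22 XOR 16 = 6 < 22 — winning move (to 6).
That gives 1 winning move.

1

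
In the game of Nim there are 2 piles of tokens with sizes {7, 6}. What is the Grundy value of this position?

Compute the nim-sum pairwise:
7 ^ 6 = 1

1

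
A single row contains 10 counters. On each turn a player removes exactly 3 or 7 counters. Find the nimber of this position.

Compute g(0), g(1), … for moves {3, 7}:
g(0) = mex{} = 0
g(1) = mex{} = 0
g(2) = mex{} = 0
g(3) = mex{0} = 1
g(4) = mex{0} = 1
g(5) = mex{0} = 1
g(6) = mex{1} = 0
g(7) = mex{0,1} = 2
g(8) = mex{0,1} = 2
g(9) = mex{0} = 1
g(10) = mex{1,2} = 0
So g(10) = 0.

0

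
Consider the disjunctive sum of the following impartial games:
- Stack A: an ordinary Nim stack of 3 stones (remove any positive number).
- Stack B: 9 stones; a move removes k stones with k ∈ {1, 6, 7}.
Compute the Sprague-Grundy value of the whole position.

0

Stack A is a plain Nim stack of size 3, so its Grundy value is 3.
Build the Grundy sequence for stack B with g(k) = mex{g(k−s) : s ∈ {1, 6, 7}, s ≤ k}:
k:     0  1  2  3  4  5  6  7  8  9
g(k):  0  1  0  1  0  1  2  3  2  3
So g(9) = 3.
By the Sprague-Grundy theorem, the Grundy value of a sum of independent games is the XOR of the component values.
Combined value = 3 ⊕ 3 = 0.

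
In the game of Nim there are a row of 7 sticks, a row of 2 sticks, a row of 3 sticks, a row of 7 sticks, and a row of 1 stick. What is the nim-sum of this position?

0

Compute the nim-sum pairwise:
7 ⊕ 2 = 5
5 ⊕ 3 = 6
6 ⊕ 7 = 1
1 ⊕ 1 = 0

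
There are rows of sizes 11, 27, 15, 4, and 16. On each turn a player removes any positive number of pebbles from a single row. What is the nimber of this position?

11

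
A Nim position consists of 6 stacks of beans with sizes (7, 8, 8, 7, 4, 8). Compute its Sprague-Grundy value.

Compute the nim-sum pairwise:
7 ^ 8 = 15
15 ^ 8 = 7
7 ^ 7 = 0
0 ^ 4 = 4
4 ^ 8 = 12

12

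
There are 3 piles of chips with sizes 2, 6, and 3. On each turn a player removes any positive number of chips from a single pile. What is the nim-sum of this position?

In binary:
  010  (2)
  110  (6)
  011  (3)
  ---
  111  (7)

7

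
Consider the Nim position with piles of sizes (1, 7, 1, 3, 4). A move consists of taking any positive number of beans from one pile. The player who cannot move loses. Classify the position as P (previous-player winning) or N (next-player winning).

Nim-sum: 1 ^ 7 ^ 1 ^ 3 ^ 4 = 0.
The nim-sum is 0, so this is a P-position: the player to move is in a losing position under optimal play.

P-position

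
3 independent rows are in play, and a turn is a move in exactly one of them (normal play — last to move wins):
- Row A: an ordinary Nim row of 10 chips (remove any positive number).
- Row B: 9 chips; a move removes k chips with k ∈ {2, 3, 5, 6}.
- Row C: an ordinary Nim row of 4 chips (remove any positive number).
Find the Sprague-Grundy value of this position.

14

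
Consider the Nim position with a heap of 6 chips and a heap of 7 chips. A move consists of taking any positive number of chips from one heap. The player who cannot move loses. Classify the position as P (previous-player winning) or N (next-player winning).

N-position

In binary:
  110  (6)
  111  (7)
  ---
  001  (1)
The nim-sum is 1 ≠ 0, so this is an N-position: the player to move can win.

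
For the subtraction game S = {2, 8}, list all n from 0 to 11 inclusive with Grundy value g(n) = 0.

0, 1, 4, 5, 10, 11

Compute g(0), g(1), … for moves {2, 8}:
k:     0  1  2  3  4  5  6  7  8  9 10 11
g(k):  0  0  1  1  0  0  1  1  2  2  0  0
The P-positions (g = 0) in 0..11 are 0, 1, 4, 5, 10, 11.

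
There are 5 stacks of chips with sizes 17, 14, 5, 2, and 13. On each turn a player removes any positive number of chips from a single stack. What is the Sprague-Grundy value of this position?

21

Compute the nim-sum pairwise:
17 ⊕ 14 = 31
31 ⊕ 5 = 26
26 ⊕ 2 = 24
24 ⊕ 13 = 21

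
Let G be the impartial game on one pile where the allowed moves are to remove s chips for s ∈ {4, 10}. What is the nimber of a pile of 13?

Build the Grundy sequence with g(k) = mex{g(k−s) : s ∈ {4, 10}, s ≤ k}:
g(0) = mex{} = 0
g(1) = mex{} = 0
g(2) = mex{} = 0
g(3) = mex{} = 0
g(4) = mex{0} = 1
g(5) = mex{0} = 1
g(6) = mex{0} = 1
g(7) = mex{0} = 1
g(8) = mex{1} = 0
g(9) = mex{1} = 0
g(10) = mex{0,1} = 2
g(11) = mex{0,1} = 2
g(12) = mex{0} = 1
g(13) = mex{0} = 1
So g(13) = 1.

1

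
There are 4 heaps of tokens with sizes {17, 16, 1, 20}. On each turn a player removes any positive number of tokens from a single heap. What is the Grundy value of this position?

20

Nim-sum: 17 ^ 16 ^ 1 ^ 20 = 20.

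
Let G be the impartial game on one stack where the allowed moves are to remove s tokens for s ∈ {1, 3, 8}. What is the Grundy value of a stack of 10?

Compute g(0), g(1), … for moves {1, 3, 8}:
k:     0  1  2  3  4  5  6  7  8  9 10
g(k):  0  1  0  1  0  1  0  1  2  3  2
So g(10) = 2.

2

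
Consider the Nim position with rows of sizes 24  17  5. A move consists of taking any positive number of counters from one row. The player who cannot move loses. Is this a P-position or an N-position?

N-position

Nim-sum: 24 ⊕ 17 ⊕ 5 = 12.
The nim-sum is 12 ≠ 0, so this is an N-position: the player to move can win.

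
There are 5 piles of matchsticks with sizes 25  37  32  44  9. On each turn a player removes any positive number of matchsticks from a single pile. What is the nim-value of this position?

57

Nim-sum: 25 XOR 37 XOR 32 XOR 44 XOR 9 = 57.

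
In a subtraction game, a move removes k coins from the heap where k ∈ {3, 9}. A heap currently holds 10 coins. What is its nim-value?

1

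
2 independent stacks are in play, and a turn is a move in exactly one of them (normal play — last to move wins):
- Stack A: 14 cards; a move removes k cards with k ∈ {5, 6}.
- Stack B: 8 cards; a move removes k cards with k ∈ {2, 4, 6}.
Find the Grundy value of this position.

0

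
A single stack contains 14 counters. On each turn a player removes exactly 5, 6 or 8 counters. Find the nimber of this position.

Compute g(0), g(1), … for moves {5, 6, 8}:
k:     0  1  2  3  4  5  6  7  8  9 10 11 12 13 14
g(k):  0  0  0  0  0  1  1  1  1  1  2  2  2  0  0
So g(14) = 0.

0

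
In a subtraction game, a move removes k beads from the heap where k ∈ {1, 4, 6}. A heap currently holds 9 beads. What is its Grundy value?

Build the Grundy sequence with g(k) = mex{g(k−s) : s ∈ {1, 4, 6}, s ≤ k}:
k:     0  1  2  3  4  5  6  7  8  9
g(k):  0  1  0  1  2  0  1  0  1  2
So g(9) = 2.

2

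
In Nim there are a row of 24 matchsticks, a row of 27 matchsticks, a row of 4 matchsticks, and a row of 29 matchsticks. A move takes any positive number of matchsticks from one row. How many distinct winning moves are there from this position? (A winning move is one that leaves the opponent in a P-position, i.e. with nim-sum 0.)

3

Write each in binary and XOR column by column:
  11000  (24)
  11011  (27)
  00100  (4)
  11101  (29)
  -----
  11010  (26)
The overall nim-sum is X = 26. A row of size p has a winning move iff p XOR X < p (reduce it to p XOR X).
  24: 24 XOR 26 = 2 < 24 — winning move (to 2).
  27: 27 XOR 26 = 1 < 27 — winning move (to 1).
  4: 4 XOR 26 = 30 ≥ 4 — no move.
  29: 29 XOR 26 = 7 < 29 — winning move (to 7).
That gives 3 winning moves.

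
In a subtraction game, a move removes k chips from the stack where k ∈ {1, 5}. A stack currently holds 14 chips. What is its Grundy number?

0

Build the Grundy sequence with g(k) = mex{g(k−s) : s ∈ {1, 5}, s ≤ k}:
k:     0  1  2  3  4  5  6  7  8  9 10 11 12 13 14
g(k):  0  1  0  1  0  1  0  1  0  1  0  1  0  1  0
So g(14) = 0.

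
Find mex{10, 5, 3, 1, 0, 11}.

The values 0, 1 are all present; 2 is the first non-negative integer missing from the set.

2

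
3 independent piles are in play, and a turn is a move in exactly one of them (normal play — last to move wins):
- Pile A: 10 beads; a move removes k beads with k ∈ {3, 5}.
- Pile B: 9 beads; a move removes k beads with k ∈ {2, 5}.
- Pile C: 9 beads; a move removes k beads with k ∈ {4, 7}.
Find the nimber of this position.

3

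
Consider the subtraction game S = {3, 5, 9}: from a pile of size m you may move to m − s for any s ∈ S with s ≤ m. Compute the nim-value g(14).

0

Grundy values for subtraction set {3, 5, 9}:
k:     0  1  2  3  4  5  6  7  8  9 10 11 12 13 14
g(k):  0  0  0  1  1  1  2  2  0  3  3  1  0  2  0
So g(14) = 0.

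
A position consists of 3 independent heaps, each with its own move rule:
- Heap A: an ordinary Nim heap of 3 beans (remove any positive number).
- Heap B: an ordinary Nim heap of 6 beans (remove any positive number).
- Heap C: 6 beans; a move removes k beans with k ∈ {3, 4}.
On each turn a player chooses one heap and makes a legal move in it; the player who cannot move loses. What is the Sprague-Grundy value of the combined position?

Heap A is a plain Nim heap of size 3, so its Grundy value is 3.
Heap B is a plain Nim heap of size 6, so its Grundy value is 6.
Build the Grundy sequence for heap C with g(k) = mex{g(k−s) : s ∈ {3, 4}, s ≤ k}:
g(0) = mex{} = 0
g(1) = mex{} = 0
g(2) = mex{} = 0
g(3) = mex{0} = 1
g(4) = mex{0} = 1
g(5) = mex{0} = 1
g(6) = mex{0,1} = 2
So g(6) = 2.
By the Sprague-Grundy theorem, the Grundy value of a sum of independent games is the XOR of the component values.
Combined value = 3 ⊕ 6 ⊕ 2 = 7.

7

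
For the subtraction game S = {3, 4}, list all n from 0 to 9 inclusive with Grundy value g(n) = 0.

0, 1, 2, 7, 8, 9

Compute g(0), g(1), … for moves {3, 4}:
k:     0  1  2  3  4  5  6  7  8  9
g(k):  0  0  0  1  1  1  2  0  0  0
The P-positions (g = 0) in 0..9 are 0, 1, 2, 7, 8, 9.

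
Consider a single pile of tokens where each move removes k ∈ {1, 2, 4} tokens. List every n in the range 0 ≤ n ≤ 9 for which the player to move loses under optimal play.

0, 3, 6, 9

Grundy values for subtraction set {1, 2, 4}:
k:     0  1  2  3  4  5  6  7  8  9
g(k):  0  1  2  0  1  2  0  1  2  0
The P-positions (g = 0) in 0..9 are 0, 3, 6, 9.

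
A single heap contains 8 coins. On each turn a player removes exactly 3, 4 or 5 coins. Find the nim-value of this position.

Build the Grundy sequence with g(k) = mex{g(k−s) : s ∈ {3, 4, 5}, s ≤ k}:
k:     0  1  2  3  4  5  6  7  8
g(k):  0  0  0  1  1  1  2  2  0
So g(8) = 0.

0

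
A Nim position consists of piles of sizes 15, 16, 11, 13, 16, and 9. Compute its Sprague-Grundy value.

Nim-sum: 15 ^ 16 ^ 11 ^ 13 ^ 16 ^ 9 = 0.

0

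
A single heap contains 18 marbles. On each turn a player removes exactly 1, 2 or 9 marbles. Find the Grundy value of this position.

2

Grundy values for subtraction set {1, 2, 9}:
k:     0  1  2  3  4  5  6  7  8  9 10 11 12 13 14 15 16 17 18
g(k):  0  1  2  0  1  2  0  1  2  3  0  1  2  0  1  2  0  1  2
So g(18) = 2.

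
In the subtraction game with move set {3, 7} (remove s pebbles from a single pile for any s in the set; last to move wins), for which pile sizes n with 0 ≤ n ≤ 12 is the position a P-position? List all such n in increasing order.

0, 1, 2, 6, 10, 11, 12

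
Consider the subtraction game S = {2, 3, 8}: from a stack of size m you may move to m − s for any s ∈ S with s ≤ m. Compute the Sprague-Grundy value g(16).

Grundy values for subtraction set {2, 3, 8}:
k:     0  1  2  3  4  5  6  7  8  9 10 11 12 13 14 15 16
g(k):  0  0  1  1  2  0  0  1  1  2  0  0  1  1  2  0  0
So g(16) = 0.

0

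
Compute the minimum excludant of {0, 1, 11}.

2

The values 0, 1 are all present; 2 is the first non-negative integer missing from the set.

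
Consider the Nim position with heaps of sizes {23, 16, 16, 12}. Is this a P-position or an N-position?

In binary:
  10111  (23)
  10000  (16)
  10000  (16)
  01100  (12)
  -----
  11011  (27)
The nim-sum is 27 ≠ 0, so this is an N-position: the player to move can win.

N-position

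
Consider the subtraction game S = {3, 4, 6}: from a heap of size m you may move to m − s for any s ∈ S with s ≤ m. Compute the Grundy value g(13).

1

Grundy values for subtraction set {3, 4, 6}:
g(0) = mex{} = 0
g(1) = mex{} = 0
g(2) = mex{} = 0
g(3) = mex{0} = 1
g(4) = mex{0} = 1
g(5) = mex{0} = 1
g(6) = mex{0,1} = 2
g(7) = mex{0,1} = 2
g(8) = mex{0,1} = 2
g(9) = mex{1,2} = 0
g(10) = mex{1,2} = 0
g(11) = mex{1,2} = 0
g(12) = mex{0,2} = 1
g(13) = mex{0,2} = 1
So g(13) = 1.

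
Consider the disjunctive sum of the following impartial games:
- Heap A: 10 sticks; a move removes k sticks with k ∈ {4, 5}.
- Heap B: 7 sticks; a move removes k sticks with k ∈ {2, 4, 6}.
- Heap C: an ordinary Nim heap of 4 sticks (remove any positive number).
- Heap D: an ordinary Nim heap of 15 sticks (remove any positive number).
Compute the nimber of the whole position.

8

For heap A, compute g(0), g(1), … with moves {4, 5}:
k:     0  1  2  3  4  5  6  7  8  9 10
g(k):  0  0  0  0  1  1  1  1  2  0  0
So g(10) = 0.
Grundy values for heap B (subtraction set {2, 4, 6}):
g(0) = mex{} = 0
g(1) = mex{} = 0
g(2) = mex{0} = 1
g(3) = mex{0} = 1
g(4) = mex{0,1} = 2
g(5) = mex{0,1} = 2
g(6) = mex{0,1,2} = 3
g(7) = mex{0,1,2} = 3
So g(7) = 3.
Heap C is a plain Nim heap of size 4, so its Grundy value is 4.
Heap D is a plain Nim heap of size 15, so its Grundy value is 15.
By the Sprague-Grundy theorem, the Grundy value of a sum of independent games is the XOR of the component values.
Combined value = 0 XOR 3 XOR 4 XOR 15 = 8.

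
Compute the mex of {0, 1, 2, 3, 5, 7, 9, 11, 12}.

The values 0, 1, 2, 3 are all present; 4 is the first non-negative integer missing from the set.

4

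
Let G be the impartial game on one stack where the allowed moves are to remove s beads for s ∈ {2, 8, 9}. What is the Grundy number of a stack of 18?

Grundy values for subtraction set {2, 8, 9}:
k:     0  1  2  3  4  5  6  7  8  9 10 11 12 13 14 15 16 17 18
g(k):  0  0  1  1  0  0  1  1  2  2  3  0  2  1  3  0  0  1  1
So g(18) = 1.

1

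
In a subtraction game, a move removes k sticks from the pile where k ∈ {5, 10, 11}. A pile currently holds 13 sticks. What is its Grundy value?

2

Compute g(0), g(1), … for moves {5, 10, 11}:
g(0) = mex{} = 0
g(1) = mex{} = 0
g(2) = mex{} = 0
g(3) = mex{} = 0
g(4) = mex{} = 0
g(5) = mex{0} = 1
g(6) = mex{0} = 1
g(7) = mex{0} = 1
g(8) = mex{0} = 1
g(9) = mex{0} = 1
g(10) = mex{0,1} = 2
g(11) = mex{0,1} = 2
g(12) = mex{0,1} = 2
g(13) = mex{0,1} = 2
So g(13) = 2.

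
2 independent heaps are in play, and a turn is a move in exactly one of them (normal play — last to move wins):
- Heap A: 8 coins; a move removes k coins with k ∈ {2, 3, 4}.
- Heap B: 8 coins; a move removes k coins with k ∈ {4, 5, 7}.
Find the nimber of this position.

3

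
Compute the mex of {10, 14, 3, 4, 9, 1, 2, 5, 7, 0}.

6

The values 0, 1, 2, 3, 4, 5 are all present; 6 is the first non-negative integer missing from the set.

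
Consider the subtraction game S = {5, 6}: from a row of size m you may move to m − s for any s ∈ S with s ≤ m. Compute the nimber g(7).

Build the Grundy sequence with g(k) = mex{g(k−s) : s ∈ {5, 6}, s ≤ k}:
g(0) = mex{} = 0
g(1) = mex{} = 0
g(2) = mex{} = 0
g(3) = mex{} = 0
g(4) = mex{} = 0
g(5) = mex{0} = 1
g(6) = mex{0} = 1
g(7) = mex{0} = 1
So g(7) = 1.

1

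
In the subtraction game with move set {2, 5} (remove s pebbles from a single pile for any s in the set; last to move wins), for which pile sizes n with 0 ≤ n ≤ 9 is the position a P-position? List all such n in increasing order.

0, 1, 4, 7, 8

Build the Grundy sequence with g(k) = mex{g(k−s) : s ∈ {2, 5}, s ≤ k}:
k:     0  1  2  3  4  5  6  7  8  9
g(k):  0  0  1  1  0  2  1  0  0  1
The P-positions (g = 0) in 0..9 are 0, 1, 4, 7, 8.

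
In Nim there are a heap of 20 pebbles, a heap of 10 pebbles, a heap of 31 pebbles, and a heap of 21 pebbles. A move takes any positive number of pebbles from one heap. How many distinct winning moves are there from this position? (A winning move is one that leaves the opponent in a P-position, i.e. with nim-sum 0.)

Compute the nim-sum pairwise:
20 ⊕ 10 = 30
30 ⊕ 31 = 1
1 ⊕ 21 = 20
The overall nim-sum is X = 20. A heap of size p has a winning move iff p XOR X < p (reduce it to p XOR X).
  20: 20 XOR 20 = 0 < 20 — winning move (to 0).
  10: 10 XOR 20 = 30 ≥ 10 — no move.
  31: 31 XOR 20 = 11 < 31 — winning move (to 11).
  21: 21 XOR 20 = 1 < 21 — winning move (to 1).
That gives 3 winning moves.

3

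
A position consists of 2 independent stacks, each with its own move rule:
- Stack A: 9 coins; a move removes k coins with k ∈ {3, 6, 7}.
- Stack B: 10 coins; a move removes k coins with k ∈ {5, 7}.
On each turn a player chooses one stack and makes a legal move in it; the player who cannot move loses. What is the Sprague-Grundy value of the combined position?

1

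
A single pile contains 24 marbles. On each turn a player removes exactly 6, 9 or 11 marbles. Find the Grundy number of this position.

Grundy values for subtraction set {6, 9, 11}:
k:     0  1  2  3  4  5  6  7  8  9 10 11 12 13 14 15 16 17 18 19 20 21 22 23 24
g(k):  0  0  0  0  0  0  1  1  1  1  1  1  2  2  2  2  2  0  0  0  0  0  0  1  1
So g(24) = 1.

1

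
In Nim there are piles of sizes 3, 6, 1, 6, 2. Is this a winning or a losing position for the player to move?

Losing position

Bitwise XOR of the heap sizes:
  011  (3)
  110  (6)
  001  (1)
  110  (6)
  010  (2)
  ---
  000  (0)
The nim-sum is 0, so this is a P-position: the player to move is in a losing position under optimal play.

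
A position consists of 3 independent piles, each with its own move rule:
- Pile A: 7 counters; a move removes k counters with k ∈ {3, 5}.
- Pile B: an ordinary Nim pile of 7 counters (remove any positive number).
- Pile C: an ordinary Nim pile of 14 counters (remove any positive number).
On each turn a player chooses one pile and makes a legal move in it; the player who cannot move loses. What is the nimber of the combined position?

For pile A, compute g(0), g(1), … with moves {3, 5}:
k:     0  1  2  3  4  5  6  7
g(k):  0  0  0  1  1  1  2  2
So g(7) = 2.
Pile B is a plain Nim pile of size 7, so its Grundy value is 7.
Pile C is a plain Nim pile of size 14, so its Grundy value is 14.
The value of a disjunctive sum is the nim-sum of the parts.
Combined value = 2 ⊕ 7 ⊕ 14 = 11.

11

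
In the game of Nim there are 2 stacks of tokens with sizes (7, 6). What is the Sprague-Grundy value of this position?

Compute the nim-sum pairwise:
7 ⊕ 6 = 1

1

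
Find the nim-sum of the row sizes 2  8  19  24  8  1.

Write each in binary and XOR column by column:
  00010  (2)
  01000  (8)
  10011  (19)
  11000  (24)
  01000  (8)
  00001  (1)
  -----
  01000  (8)

8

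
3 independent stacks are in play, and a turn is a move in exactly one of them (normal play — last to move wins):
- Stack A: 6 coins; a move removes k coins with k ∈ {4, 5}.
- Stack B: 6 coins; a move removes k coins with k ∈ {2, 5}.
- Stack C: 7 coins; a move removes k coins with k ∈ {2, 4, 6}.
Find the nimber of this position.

3

Grundy values for stack A (subtraction set {4, 5}):
g(0) = mex{} = 0
g(1) = mex{} = 0
g(2) = mex{} = 0
g(3) = mex{} = 0
g(4) = mex{0} = 1
g(5) = mex{0} = 1
g(6) = mex{0} = 1
So g(6) = 1.
For stack B, compute g(0), g(1), … with moves {2, 5}:
g(0) = mex{} = 0
g(1) = mex{} = 0
g(2) = mex{0} = 1
g(3) = mex{0} = 1
g(4) = mex{1} = 0
g(5) = mex{0,1} = 2
g(6) = mex{0} = 1
So g(6) = 1.
Build the Grundy sequence for stack C with g(k) = mex{g(k−s) : s ∈ {2, 4, 6}, s ≤ k}:
k:     0  1  2  3  4  5  6  7
g(k):  0  0  1  1  2  2  3  3
So g(7) = 3.
The value of a disjunctive sum is the nim-sum of the parts.
Combined value = 1 ⊕ 1 ⊕ 3 = 3.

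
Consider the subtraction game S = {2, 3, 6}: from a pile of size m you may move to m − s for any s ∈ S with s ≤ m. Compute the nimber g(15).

Grundy values for subtraction set {2, 3, 6}:
k:     0  1  2  3  4  5  6  7  8  9 10 11 12 13 14 15
g(k):  0  0  1  1  2  0  3  1  2  0  0  1  1  2  0  3
So g(15) = 3.

3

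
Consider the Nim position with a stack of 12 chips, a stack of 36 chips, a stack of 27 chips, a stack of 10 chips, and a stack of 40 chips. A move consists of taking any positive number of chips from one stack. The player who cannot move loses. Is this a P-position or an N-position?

N-position

Nim-sum: 12 ⊕ 36 ⊕ 27 ⊕ 10 ⊕ 40 = 17.
The nim-sum is 17 ≠ 0, so this is an N-position: the player to move can win.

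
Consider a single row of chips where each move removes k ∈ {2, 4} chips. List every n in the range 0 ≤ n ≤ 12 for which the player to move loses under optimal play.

Grundy values for subtraction set {2, 4}:
k:     0  1  2  3  4  5  6  7  8  9 10 11 12
g(k):  0  0  1  1  2  2  0  0  1  1  2  2  0
The P-positions (g = 0) in 0..12 are 0, 1, 6, 7, 12.

0, 1, 6, 7, 12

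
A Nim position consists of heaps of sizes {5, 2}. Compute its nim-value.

In binary:
  101  (5)
  010  (2)
  ---
  111  (7)

7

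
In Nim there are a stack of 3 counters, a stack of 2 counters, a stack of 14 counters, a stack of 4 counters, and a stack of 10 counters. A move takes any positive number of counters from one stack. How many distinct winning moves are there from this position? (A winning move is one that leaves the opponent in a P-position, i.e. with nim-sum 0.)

1

Bitwise XOR of the heap sizes:
  0011  (3)
  0010  (2)
  1110  (14)
  0100  (4)
  1010  (10)
  ----
  0001  (1)
The overall nim-sum is X = 1. A stack of size p has a winning move iff p XOR X < p (reduce it to p XOR X).
  3: 3 XOR 1 = 2 < 3 — winning move (to 2).
  2: 2 XOR 1 = 3 ≥ 2 — no move.
  14: 14 XOR 1 = 15 ≥ 14 — no move.
  4: 4 XOR 1 = 5 ≥ 4 — no move.
  10: 10 XOR 1 = 11 ≥ 10 — no move.
That gives 1 winning move.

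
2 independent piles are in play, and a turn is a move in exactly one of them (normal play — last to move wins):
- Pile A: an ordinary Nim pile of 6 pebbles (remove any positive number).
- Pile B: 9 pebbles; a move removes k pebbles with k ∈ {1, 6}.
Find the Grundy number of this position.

Pile A is a plain Nim pile of size 6, so its Grundy value is 6.
For pile B, compute g(0), g(1), … with moves {1, 6}:
g(0) = mex{} = 0
g(1) = mex{0} = 1
g(2) = mex{1} = 0
g(3) = mex{0} = 1
g(4) = mex{1} = 0
g(5) = mex{0} = 1
g(6) = mex{0,1} = 2
g(7) = mex{1,2} = 0
g(8) = mex{0} = 1
g(9) = mex{1} = 0
So g(9) = 0.
The value of a disjunctive sum is the nim-sum of the parts.
Combined value = 6 ⊕ 0 = 6.

6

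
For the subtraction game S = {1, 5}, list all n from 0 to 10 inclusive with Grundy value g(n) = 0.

Build the Grundy sequence with g(k) = mex{g(k−s) : s ∈ {1, 5}, s ≤ k}:
g(0) = mex{} = 0
g(1) = mex{0} = 1
g(2) = mex{1} = 0
g(3) = mex{0} = 1
g(4) = mex{1} = 0
g(5) = mex{0} = 1
g(6) = mex{1} = 0
g(7) = mex{0} = 1
g(8) = mex{1} = 0
g(9) = mex{0} = 1
g(10) = mex{1} = 0
The P-positions (g = 0) in 0..10 are 0, 2, 4, 6, 8, 10.

0, 2, 4, 6, 8, 10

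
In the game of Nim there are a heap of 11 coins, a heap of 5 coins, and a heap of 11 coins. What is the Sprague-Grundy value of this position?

5

Nim-sum: 11 XOR 5 XOR 11 = 5.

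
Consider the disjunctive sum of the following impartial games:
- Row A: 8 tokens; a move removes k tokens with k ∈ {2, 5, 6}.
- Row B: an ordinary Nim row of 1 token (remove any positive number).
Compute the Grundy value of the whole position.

1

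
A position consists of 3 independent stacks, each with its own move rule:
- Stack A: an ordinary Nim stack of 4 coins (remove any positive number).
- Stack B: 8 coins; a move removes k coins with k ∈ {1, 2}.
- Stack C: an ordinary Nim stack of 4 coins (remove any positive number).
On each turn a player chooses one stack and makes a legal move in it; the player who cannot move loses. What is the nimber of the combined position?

2

Stack A is a plain Nim stack of size 4, so its Grundy value is 4.
Grundy values for stack B (subtraction set {1, 2}):
k:     0  1  2  3  4  5  6  7  8
g(k):  0  1  2  0  1  2  0  1  2
So g(8) = 2.
Stack C is a plain Nim stack of size 4, so its Grundy value is 4.
The value of a disjunctive sum is the nim-sum of the parts.
Combined value = 4 XOR 2 XOR 4 = 2.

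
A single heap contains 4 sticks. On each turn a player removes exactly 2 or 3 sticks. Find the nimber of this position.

2

Build the Grundy sequence with g(k) = mex{g(k−s) : s ∈ {2, 3}, s ≤ k}:
k:     0  1  2  3  4
g(k):  0  0  1  1  2
So g(4) = 2.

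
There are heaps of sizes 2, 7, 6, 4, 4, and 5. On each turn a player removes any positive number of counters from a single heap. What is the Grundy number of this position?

Nim-sum: 2 ^ 7 ^ 6 ^ 4 ^ 4 ^ 5 = 6.

6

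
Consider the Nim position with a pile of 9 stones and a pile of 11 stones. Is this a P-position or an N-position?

N-position

Nim-sum: 9 XOR 11 = 2.
The nim-sum is 2 ≠ 0, so this is an N-position: the player to move can win.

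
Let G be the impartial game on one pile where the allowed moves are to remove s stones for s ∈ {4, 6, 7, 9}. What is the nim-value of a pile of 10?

Grundy values for subtraction set {4, 6, 7, 9}:
g(0) = mex{} = 0
g(1) = mex{} = 0
g(2) = mex{} = 0
g(3) = mex{} = 0
g(4) = mex{0} = 1
g(5) = mex{0} = 1
g(6) = mex{0} = 1
g(7) = mex{0} = 1
g(8) = mex{0,1} = 2
g(9) = mex{0,1} = 2
g(10) = mex{0,1} = 2
So g(10) = 2.

2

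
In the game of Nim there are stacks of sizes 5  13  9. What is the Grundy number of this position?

1

Nim-sum: 5 ⊕ 13 ⊕ 9 = 1.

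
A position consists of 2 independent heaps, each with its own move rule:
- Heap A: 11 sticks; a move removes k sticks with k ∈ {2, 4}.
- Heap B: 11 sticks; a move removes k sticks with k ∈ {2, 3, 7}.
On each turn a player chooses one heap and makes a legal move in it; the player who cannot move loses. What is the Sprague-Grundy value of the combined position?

2

For heap A, compute g(0), g(1), … with moves {2, 4}:
k:     0  1  2  3  4  5  6  7  8  9 10 11
g(k):  0  0  1  1  2  2  0  0  1  1  2  2
So g(11) = 2.
For heap B, compute g(0), g(1), … with moves {2, 3, 7}:
k:     0  1  2  3  4  5  6  7  8  9 10 11
g(k):  0  0  1  1  2  0  0  1  1  2  0  0
So g(11) = 0.
The value of a disjunctive sum is the nim-sum of the parts.
Combined value = 2 XOR 0 = 2.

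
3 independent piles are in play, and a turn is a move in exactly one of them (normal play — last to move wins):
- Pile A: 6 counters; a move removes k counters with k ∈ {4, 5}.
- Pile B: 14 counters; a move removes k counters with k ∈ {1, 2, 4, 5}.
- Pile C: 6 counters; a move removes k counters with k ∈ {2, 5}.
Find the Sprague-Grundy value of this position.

2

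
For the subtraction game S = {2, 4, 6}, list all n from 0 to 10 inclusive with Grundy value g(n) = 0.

Compute g(0), g(1), … for moves {2, 4, 6}:
k:     0  1  2  3  4  5  6  7  8  9 10
g(k):  0  0  1  1  2  2  3  3  0  0  1
The P-positions (g = 0) in 0..10 are 0, 1, 8, 9.

0, 1, 8, 9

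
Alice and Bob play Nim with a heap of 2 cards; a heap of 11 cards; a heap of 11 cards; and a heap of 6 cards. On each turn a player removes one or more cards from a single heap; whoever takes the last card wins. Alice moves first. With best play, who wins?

Alice wins

Nim-sum: 2 ⊕ 11 ⊕ 11 ⊕ 6 = 4.
The nim-sum is 4 ≠ 0, so this is an N-position: the player to move can win; Alice has a winning move.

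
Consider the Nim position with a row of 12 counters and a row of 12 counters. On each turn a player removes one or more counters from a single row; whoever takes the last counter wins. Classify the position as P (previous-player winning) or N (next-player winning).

P-position

Bitwise XOR of the heap sizes:
  1100  (12)
  1100  (12)
  ----
  0000  (0)
The nim-sum is 0, so this is a P-position: the player to move is in a losing position under optimal play.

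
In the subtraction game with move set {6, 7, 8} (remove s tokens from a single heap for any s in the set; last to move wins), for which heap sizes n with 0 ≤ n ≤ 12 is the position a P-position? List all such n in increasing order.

0, 1, 2, 3, 4, 5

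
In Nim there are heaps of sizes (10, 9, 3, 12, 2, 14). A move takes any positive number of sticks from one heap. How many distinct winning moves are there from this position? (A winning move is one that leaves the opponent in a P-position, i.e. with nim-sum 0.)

0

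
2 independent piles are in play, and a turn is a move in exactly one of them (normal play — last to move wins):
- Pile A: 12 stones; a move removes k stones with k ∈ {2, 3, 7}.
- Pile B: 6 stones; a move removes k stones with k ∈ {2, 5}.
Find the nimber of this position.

0

For pile A, compute g(0), g(1), … with moves {2, 3, 7}:
g(0) = mex{} = 0
g(1) = mex{} = 0
g(2) = mex{0} = 1
g(3) = mex{0} = 1
g(4) = mex{0,1} = 2
g(5) = mex{1} = 0
g(6) = mex{1,2} = 0
g(7) = mex{0,2} = 1
g(8) = mex{0} = 1
g(9) = mex{0,1} = 2
g(10) = mex{1} = 0
g(11) = mex{1,2} = 0
g(12) = mex{0,2} = 1
So g(12) = 1.
For pile B, compute g(0), g(1), … with moves {2, 5}:
k:     0  1  2  3  4  5  6
g(k):  0  0  1  1  0  2  1
So g(6) = 1.
By the Sprague-Grundy theorem, the Grundy value of a sum of independent games is the XOR of the component values.
Combined value = 1 XOR 1 = 0.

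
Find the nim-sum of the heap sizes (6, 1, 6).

Compute the nim-sum pairwise:
6 ^ 1 = 7
7 ^ 6 = 1

1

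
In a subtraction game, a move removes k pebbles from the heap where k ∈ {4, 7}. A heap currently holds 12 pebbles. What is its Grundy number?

Compute g(0), g(1), … for moves {4, 7}:
k:     0  1  2  3  4  5  6  7  8  9 10 11 12
g(k):  0  0  0  0  1  1  1  1  2  2  2  0  0
So g(12) = 0.

0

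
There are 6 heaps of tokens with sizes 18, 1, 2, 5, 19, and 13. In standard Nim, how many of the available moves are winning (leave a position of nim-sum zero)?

Compute the nim-sum pairwise:
18 ⊕ 1 = 19
19 ⊕ 2 = 17
17 ⊕ 5 = 20
20 ⊕ 19 = 7
7 ⊕ 13 = 10
The overall nim-sum is X = 10. A heap of size p has a winning move iff p XOR X < p (reduce it to p XOR X).
  18: 18 XOR 10 = 24 ≥ 18 — no move.
  1: 1 XOR 10 = 11 ≥ 1 — no move.
  2: 2 XOR 10 = 8 ≥ 2 — no move.
  5: 5 XOR 10 = 15 ≥ 5 — no move.
  19: 19 XOR 10 = 25 ≥ 19 — no move.
  13: 13 XOR 10 = 7 < 13 — winning move (to 7).
That gives 1 winning move.

1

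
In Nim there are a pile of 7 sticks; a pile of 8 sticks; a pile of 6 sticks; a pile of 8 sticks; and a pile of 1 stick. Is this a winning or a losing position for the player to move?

Losing position

Nim-sum: 7 ⊕ 8 ⊕ 6 ⊕ 8 ⊕ 1 = 0.
The nim-sum is 0, so this is a P-position: the player to move is in a losing position under optimal play.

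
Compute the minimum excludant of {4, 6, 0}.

1

0 is in the set but 1 is not, so the mex is 1.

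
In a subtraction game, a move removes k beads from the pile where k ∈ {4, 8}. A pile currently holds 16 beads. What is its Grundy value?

Compute g(0), g(1), … for moves {4, 8}:
k:     0  1  2  3  4  5  6  7  8  9 10 11 12 13 14 15 16
g(k):  0  0  0  0  1  1  1  1  2  2  2  2  0  0  0  0  1
So g(16) = 1.

1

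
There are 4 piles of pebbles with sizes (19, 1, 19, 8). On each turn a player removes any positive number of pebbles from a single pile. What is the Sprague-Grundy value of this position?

Compute the nim-sum pairwise:
19 ^ 1 = 18
18 ^ 19 = 1
1 ^ 8 = 9

9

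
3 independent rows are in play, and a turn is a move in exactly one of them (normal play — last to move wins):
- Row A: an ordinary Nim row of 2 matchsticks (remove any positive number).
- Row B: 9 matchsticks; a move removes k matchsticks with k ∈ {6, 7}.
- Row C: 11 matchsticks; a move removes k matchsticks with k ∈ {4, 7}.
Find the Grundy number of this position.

3

Row A is a plain Nim row of size 2, so its Grundy value is 2.
Build the Grundy sequence for row B with g(k) = mex{g(k−s) : s ∈ {6, 7}, s ≤ k}:
k:     0  1  2  3  4  5  6  7  8  9
g(k):  0  0  0  0  0  0  1  1  1  1
So g(9) = 1.
Grundy values for row C (subtraction set {4, 7}):
k:     0  1  2  3  4  5  6  7  8  9 10 11
g(k):  0  0  0  0  1  1  1  1  2  2  2  0
So g(11) = 0.
By the Sprague-Grundy theorem, the Grundy value of a sum of independent games is the XOR of the component values.
Combined value = 2 ⊕ 1 ⊕ 0 = 3.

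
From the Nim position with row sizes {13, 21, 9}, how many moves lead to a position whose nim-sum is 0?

1

Nim-sum: 13 XOR 21 XOR 9 = 17.
The overall nim-sum is X = 17. A row of size p has a winning move iff p XOR X < p (reduce it to p XOR X).
  13: 13 XOR 17 = 28 ≥ 13 — no move.
  21: 21 XOR 17 = 4 < 21 — winning move (to 4).
  9: 9 XOR 17 = 24 ≥ 9 — no move.
That gives 1 winning move.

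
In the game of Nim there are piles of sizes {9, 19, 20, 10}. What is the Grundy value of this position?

4

Compute the nim-sum pairwise:
9 XOR 19 = 26
26 XOR 20 = 14
14 XOR 10 = 4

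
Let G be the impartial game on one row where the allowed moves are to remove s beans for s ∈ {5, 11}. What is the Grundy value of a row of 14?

Build the Grundy sequence with g(k) = mex{g(k−s) : s ∈ {5, 11}, s ≤ k}:
g(0) = mex{} = 0
g(1) = mex{} = 0
g(2) = mex{} = 0
g(3) = mex{} = 0
g(4) = mex{} = 0
g(5) = mex{0} = 1
g(6) = mex{0} = 1
g(7) = mex{0} = 1
g(8) = mex{0} = 1
g(9) = mex{0} = 1
g(10) = mex{1} = 0
g(11) = mex{0,1} = 2
g(12) = mex{0,1} = 2
g(13) = mex{0,1} = 2
g(14) = mex{0,1} = 2
So g(14) = 2.

2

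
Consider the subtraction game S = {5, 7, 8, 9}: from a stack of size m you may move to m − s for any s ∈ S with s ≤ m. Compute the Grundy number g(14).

0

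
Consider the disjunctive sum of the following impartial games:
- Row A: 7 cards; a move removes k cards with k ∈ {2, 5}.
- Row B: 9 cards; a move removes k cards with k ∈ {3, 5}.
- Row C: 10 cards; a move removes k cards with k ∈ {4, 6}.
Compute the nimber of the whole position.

0

For row A, compute g(0), g(1), … with moves {2, 5}:
k:     0  1  2  3  4  5  6  7
g(k):  0  0  1  1  0  2  1  0
So g(7) = 0.
For row B, compute g(0), g(1), … with moves {3, 5}:
g(0) = mex{} = 0
g(1) = mex{} = 0
g(2) = mex{} = 0
g(3) = mex{0} = 1
g(4) = mex{0} = 1
g(5) = mex{0} = 1
g(6) = mex{0,1} = 2
g(7) = mex{0,1} = 2
g(8) = mex{1} = 0
g(9) = mex{1,2} = 0
So g(9) = 0.
For row C, compute g(0), g(1), … with moves {4, 6}:
g(0) = mex{} = 0
g(1) = mex{} = 0
g(2) = mex{} = 0
g(3) = mex{} = 0
g(4) = mex{0} = 1
g(5) = mex{0} = 1
g(6) = mex{0} = 1
g(7) = mex{0} = 1
g(8) = mex{0,1} = 2
g(9) = mex{0,1} = 2
g(10) = mex{1} = 0
So g(10) = 0.
The value of a disjunctive sum is the nim-sum of the parts.
Combined value = 0 XOR 0 XOR 0 = 0.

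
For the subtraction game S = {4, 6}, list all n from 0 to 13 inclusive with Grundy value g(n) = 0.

Grundy values for subtraction set {4, 6}:
g(0) = mex{} = 0
g(1) = mex{} = 0
g(2) = mex{} = 0
g(3) = mex{} = 0
g(4) = mex{0} = 1
g(5) = mex{0} = 1
g(6) = mex{0} = 1
g(7) = mex{0} = 1
g(8) = mex{0,1} = 2
g(9) = mex{0,1} = 2
g(10) = mex{1} = 0
g(11) = mex{1} = 0
g(12) = mex{1,2} = 0
g(13) = mex{1,2} = 0
The P-positions (g = 0) in 0..13 are 0, 1, 2, 3, 10, 11, 12, 13.

0, 1, 2, 3, 10, 11, 12, 13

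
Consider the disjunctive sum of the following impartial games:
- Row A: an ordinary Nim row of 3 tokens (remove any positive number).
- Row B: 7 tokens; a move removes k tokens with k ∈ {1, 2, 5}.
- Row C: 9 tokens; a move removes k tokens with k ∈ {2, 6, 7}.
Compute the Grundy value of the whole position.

2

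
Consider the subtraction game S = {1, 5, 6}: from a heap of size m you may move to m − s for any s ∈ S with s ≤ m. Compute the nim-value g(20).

3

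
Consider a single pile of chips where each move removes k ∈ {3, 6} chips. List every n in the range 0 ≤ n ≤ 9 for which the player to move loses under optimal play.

Compute g(0), g(1), … for moves {3, 6}:
g(0) = mex{} = 0
g(1) = mex{} = 0
g(2) = mex{} = 0
g(3) = mex{0} = 1
g(4) = mex{0} = 1
g(5) = mex{0} = 1
g(6) = mex{0,1} = 2
g(7) = mex{0,1} = 2
g(8) = mex{0,1} = 2
g(9) = mex{1,2} = 0
The P-positions (g = 0) in 0..9 are 0, 1, 2, 9.

0, 1, 2, 9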